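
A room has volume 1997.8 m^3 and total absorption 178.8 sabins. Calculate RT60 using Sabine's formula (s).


Given values:
  V = 1997.8 m^3
  A = 178.8 sabins
Formula: RT60 = 0.161 * V / A
Numerator: 0.161 * 1997.8 = 321.6458
RT60 = 321.6458 / 178.8 = 1.799

1.799 s


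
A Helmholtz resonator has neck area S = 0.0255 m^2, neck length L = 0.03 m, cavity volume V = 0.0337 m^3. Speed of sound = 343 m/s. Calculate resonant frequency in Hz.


Given values:
  S = 0.0255 m^2, L = 0.03 m, V = 0.0337 m^3, c = 343 m/s
Formula: f = (c / (2*pi)) * sqrt(S / (V * L))
Compute V * L = 0.0337 * 0.03 = 0.001011
Compute S / (V * L) = 0.0255 / 0.001011 = 25.2226
Compute sqrt(25.2226) = 5.022211
Compute c / (2*pi) = 343 / 6.283185 = 54.590148
f = 54.590148 * 5.022211 = 274.16

274.16 Hz


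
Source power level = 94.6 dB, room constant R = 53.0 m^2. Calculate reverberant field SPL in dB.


Given values:
  Lw = 94.6 dB, R = 53.0 m^2
Formula: SPL = Lw + 10 * log10(4 / R)
Compute 4 / R = 4 / 53.0 = 0.075472
Compute 10 * log10(0.075472) = -11.2221
SPL = 94.6 + (-11.2221) = 83.38

83.38 dB


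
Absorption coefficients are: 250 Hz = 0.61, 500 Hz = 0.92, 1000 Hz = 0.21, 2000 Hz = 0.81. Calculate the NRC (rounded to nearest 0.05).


Given values:
  a_250 = 0.61, a_500 = 0.92
  a_1000 = 0.21, a_2000 = 0.81
Formula: NRC = (a250 + a500 + a1000 + a2000) / 4
Sum = 0.61 + 0.92 + 0.21 + 0.81 = 2.55
NRC = 2.55 / 4 = 0.6375
Rounded to nearest 0.05: 0.65

0.65


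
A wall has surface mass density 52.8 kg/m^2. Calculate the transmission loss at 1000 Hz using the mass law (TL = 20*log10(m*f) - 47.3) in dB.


Given values:
  m = 52.8 kg/m^2, f = 1000 Hz
Formula: TL = 20 * log10(m * f) - 47.3
Compute m * f = 52.8 * 1000 = 52800.0
Compute log10(52800.0) = 4.722634
Compute 20 * 4.722634 = 94.4527
TL = 94.4527 - 47.3 = 47.15

47.15 dB


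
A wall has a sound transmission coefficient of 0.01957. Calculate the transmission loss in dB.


Given values:
  tau = 0.01957
Formula: TL = 10 * log10(1 / tau)
Compute 1 / tau = 1 / 0.01957 = 51.0986
Compute log10(51.0986) = 1.708409
TL = 10 * 1.708409 = 17.08

17.08 dB


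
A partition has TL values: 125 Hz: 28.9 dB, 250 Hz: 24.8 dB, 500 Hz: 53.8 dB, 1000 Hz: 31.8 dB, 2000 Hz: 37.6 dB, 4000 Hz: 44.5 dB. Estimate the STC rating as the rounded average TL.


Given TL values at each frequency:
  125 Hz: 28.9 dB
  250 Hz: 24.8 dB
  500 Hz: 53.8 dB
  1000 Hz: 31.8 dB
  2000 Hz: 37.6 dB
  4000 Hz: 44.5 dB
Formula: STC ~ round(average of TL values)
Sum = 28.9 + 24.8 + 53.8 + 31.8 + 37.6 + 44.5 = 221.4
Average = 221.4 / 6 = 36.9
Rounded: 37

37


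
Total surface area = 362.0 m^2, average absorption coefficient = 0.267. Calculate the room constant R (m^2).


Given values:
  S = 362.0 m^2, alpha = 0.267
Formula: R = S * alpha / (1 - alpha)
Numerator: 362.0 * 0.267 = 96.654
Denominator: 1 - 0.267 = 0.733
R = 96.654 / 0.733 = 131.86

131.86 m^2


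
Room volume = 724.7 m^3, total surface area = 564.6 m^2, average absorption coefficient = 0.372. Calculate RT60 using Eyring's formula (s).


Given values:
  V = 724.7 m^3, S = 564.6 m^2, alpha = 0.372
Formula: RT60 = 0.161 * V / (-S * ln(1 - alpha))
Compute ln(1 - 0.372) = ln(0.628) = -0.465215
Denominator: -564.6 * -0.465215 = 262.6604
Numerator: 0.161 * 724.7 = 116.6767
RT60 = 116.6767 / 262.6604 = 0.444

0.444 s


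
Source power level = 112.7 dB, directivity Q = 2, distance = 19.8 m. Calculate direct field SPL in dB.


Given values:
  Lw = 112.7 dB, Q = 2, r = 19.8 m
Formula: SPL = Lw + 10 * log10(Q / (4 * pi * r^2))
Compute 4 * pi * r^2 = 4 * pi * 19.8^2 = 4926.5199
Compute Q / denom = 2 / 4926.5199 = 0.00040597
Compute 10 * log10(0.00040597) = -33.9151
SPL = 112.7 + (-33.9151) = 78.78

78.78 dB


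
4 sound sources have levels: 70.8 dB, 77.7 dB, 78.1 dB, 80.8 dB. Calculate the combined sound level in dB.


Formula: L_total = 10 * log10( sum(10^(Li/10)) )
  Source 1: 10^(70.8/10) = 12022644.3462
  Source 2: 10^(77.7/10) = 58884365.5356
  Source 3: 10^(78.1/10) = 64565422.9035
  Source 4: 10^(80.8/10) = 120226443.4617
Sum of linear values = 255698876.247
L_total = 10 * log10(255698876.247) = 84.08

84.08 dB


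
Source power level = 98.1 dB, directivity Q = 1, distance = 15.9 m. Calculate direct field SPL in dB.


Given values:
  Lw = 98.1 dB, Q = 1, r = 15.9 m
Formula: SPL = Lw + 10 * log10(Q / (4 * pi * r^2))
Compute 4 * pi * r^2 = 4 * pi * 15.9^2 = 3176.9042
Compute Q / denom = 1 / 3176.9042 = 0.00031477
Compute 10 * log10(0.00031477) = -35.0201
SPL = 98.1 + (-35.0201) = 63.08

63.08 dB


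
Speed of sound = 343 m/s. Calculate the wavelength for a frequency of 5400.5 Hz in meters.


Given values:
  c = 343 m/s, f = 5400.5 Hz
Formula: lambda = c / f
lambda = 343 / 5400.5
lambda = 0.0635

0.0635 m


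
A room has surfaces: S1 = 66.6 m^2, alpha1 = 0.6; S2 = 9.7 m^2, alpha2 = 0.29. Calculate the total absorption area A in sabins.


Given surfaces:
  Surface 1: 66.6 * 0.6 = 39.96
  Surface 2: 9.7 * 0.29 = 2.813
Formula: A = sum(Si * alpha_i)
A = 39.96 + 2.813
A = 42.77

42.77 sabins


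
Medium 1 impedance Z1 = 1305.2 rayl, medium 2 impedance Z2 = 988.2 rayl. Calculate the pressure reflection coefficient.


Given values:
  Z1 = 1305.2 rayl, Z2 = 988.2 rayl
Formula: R = (Z2 - Z1) / (Z2 + Z1)
Numerator: Z2 - Z1 = 988.2 - 1305.2 = -317.0
Denominator: Z2 + Z1 = 988.2 + 1305.2 = 2293.4
R = -317.0 / 2293.4 = -0.1382

-0.1382


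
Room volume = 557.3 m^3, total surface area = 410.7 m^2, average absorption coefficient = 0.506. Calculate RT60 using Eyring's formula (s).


Given values:
  V = 557.3 m^3, S = 410.7 m^2, alpha = 0.506
Formula: RT60 = 0.161 * V / (-S * ln(1 - alpha))
Compute ln(1 - 0.506) = ln(0.494) = -0.70522
Denominator: -410.7 * -0.70522 = 289.6339
Numerator: 0.161 * 557.3 = 89.7253
RT60 = 89.7253 / 289.6339 = 0.31

0.31 s


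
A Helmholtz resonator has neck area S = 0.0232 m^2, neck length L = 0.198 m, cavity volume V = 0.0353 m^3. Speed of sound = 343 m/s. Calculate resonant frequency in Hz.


Given values:
  S = 0.0232 m^2, L = 0.198 m, V = 0.0353 m^3, c = 343 m/s
Formula: f = (c / (2*pi)) * sqrt(S / (V * L))
Compute V * L = 0.0353 * 0.198 = 0.0069894
Compute S / (V * L) = 0.0232 / 0.0069894 = 3.3193
Compute sqrt(3.3193) = 1.821895
Compute c / (2*pi) = 343 / 6.283185 = 54.590148
f = 54.590148 * 1.821895 = 99.46

99.46 Hz


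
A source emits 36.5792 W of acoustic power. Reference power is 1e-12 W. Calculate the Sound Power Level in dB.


Given values:
  W = 36.5792 W
  W_ref = 1e-12 W
Formula: SWL = 10 * log10(W / W_ref)
Compute ratio: W / W_ref = 36579200000000
Compute log10: log10(36579200000000) = 13.563234
Multiply: SWL = 10 * 13.563234 = 135.63

135.63 dB


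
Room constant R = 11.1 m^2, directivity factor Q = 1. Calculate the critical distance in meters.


Given values:
  R = 11.1 m^2, Q = 1
Formula: d_c = 0.141 * sqrt(Q * R)
Compute Q * R = 1 * 11.1 = 11.1
Compute sqrt(11.1) = 3.3317
d_c = 0.141 * 3.3317 = 0.47

0.47 m


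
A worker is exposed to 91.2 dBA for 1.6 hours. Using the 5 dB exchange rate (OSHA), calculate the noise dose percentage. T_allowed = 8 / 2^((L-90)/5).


Given values:
  L = 91.2 dBA, T = 1.6 hours
Formula: T_allowed = 8 / 2^((L - 90) / 5)
Compute exponent: (91.2 - 90) / 5 = 0.24
Compute 2^(0.24) = 1.180993
T_allowed = 8 / 1.180993 = 6.773961 hours
Dose = (T / T_allowed) * 100
Dose = (1.6 / 6.773961) * 100 = 23.62

23.62 %


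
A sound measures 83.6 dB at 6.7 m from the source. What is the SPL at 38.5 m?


Given values:
  SPL1 = 83.6 dB, r1 = 6.7 m, r2 = 38.5 m
Formula: SPL2 = SPL1 - 20 * log10(r2 / r1)
Compute ratio: r2 / r1 = 38.5 / 6.7 = 5.7463
Compute log10: log10(5.7463) = 0.759388
Compute drop: 20 * 0.759388 = 15.1878
SPL2 = 83.6 - 15.1878 = 68.41

68.41 dB


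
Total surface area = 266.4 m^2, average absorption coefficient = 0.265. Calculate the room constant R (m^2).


Given values:
  S = 266.4 m^2, alpha = 0.265
Formula: R = S * alpha / (1 - alpha)
Numerator: 266.4 * 0.265 = 70.596
Denominator: 1 - 0.265 = 0.735
R = 70.596 / 0.735 = 96.05

96.05 m^2


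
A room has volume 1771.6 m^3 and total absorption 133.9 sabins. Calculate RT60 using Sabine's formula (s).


Given values:
  V = 1771.6 m^3
  A = 133.9 sabins
Formula: RT60 = 0.161 * V / A
Numerator: 0.161 * 1771.6 = 285.2276
RT60 = 285.2276 / 133.9 = 2.13

2.13 s


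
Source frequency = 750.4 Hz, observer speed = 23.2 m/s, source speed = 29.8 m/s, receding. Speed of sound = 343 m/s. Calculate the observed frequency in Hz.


Given values:
  f_s = 750.4 Hz, v_o = 23.2 m/s, v_s = 29.8 m/s
  Direction: receding
Formula: f_o = f_s * (c - v_o) / (c + v_s)
Numerator: c - v_o = 343 - 23.2 = 319.8
Denominator: c + v_s = 343 + 29.8 = 372.8
f_o = 750.4 * 319.8 / 372.8 = 643.72

643.72 Hz


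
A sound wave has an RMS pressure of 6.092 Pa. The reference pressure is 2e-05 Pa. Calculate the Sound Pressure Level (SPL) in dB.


Given values:
  p = 6.092 Pa
  p_ref = 2e-05 Pa
Formula: SPL = 20 * log10(p / p_ref)
Compute ratio: p / p_ref = 6.092 / 2e-05 = 304600
Compute log10: log10(304600) = 5.48373
Multiply: SPL = 20 * 5.48373 = 109.67

109.67 dB


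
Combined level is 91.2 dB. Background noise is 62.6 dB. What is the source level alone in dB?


Given values:
  L_total = 91.2 dB, L_bg = 62.6 dB
Formula: L_source = 10 * log10(10^(L_total/10) - 10^(L_bg/10))
Convert to linear:
  10^(91.2/10) = 1318256738.5564
  10^(62.6/10) = 1819700.8586
Difference: 1318256738.5564 - 1819700.8586 = 1316437037.6978
L_source = 10 * log10(1316437037.6978) = 91.19

91.19 dB


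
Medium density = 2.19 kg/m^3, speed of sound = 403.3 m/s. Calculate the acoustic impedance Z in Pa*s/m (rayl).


Given values:
  rho = 2.19 kg/m^3
  c = 403.3 m/s
Formula: Z = rho * c
Z = 2.19 * 403.3
Z = 883.23

883.23 rayl


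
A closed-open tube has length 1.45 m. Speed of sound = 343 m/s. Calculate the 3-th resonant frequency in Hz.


Given values:
  Tube type: closed-open, L = 1.45 m, c = 343 m/s, n = 3
Formula: f_n = (2n - 1) * c / (4 * L)
Compute 2n - 1 = 2*3 - 1 = 5
Compute 4 * L = 4 * 1.45 = 5.8
f = 5 * 343 / 5.8
f = 295.69

295.69 Hz


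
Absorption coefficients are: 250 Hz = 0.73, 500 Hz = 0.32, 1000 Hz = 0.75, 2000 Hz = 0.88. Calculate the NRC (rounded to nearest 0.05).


Given values:
  a_250 = 0.73, a_500 = 0.32
  a_1000 = 0.75, a_2000 = 0.88
Formula: NRC = (a250 + a500 + a1000 + a2000) / 4
Sum = 0.73 + 0.32 + 0.75 + 0.88 = 2.68
NRC = 2.68 / 4 = 0.67
Rounded to nearest 0.05: 0.65

0.65


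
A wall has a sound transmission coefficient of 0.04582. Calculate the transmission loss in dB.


Given values:
  tau = 0.04582
Formula: TL = 10 * log10(1 / tau)
Compute 1 / tau = 1 / 0.04582 = 21.8245
Compute log10(21.8245) = 1.338944
TL = 10 * 1.338944 = 13.39

13.39 dB


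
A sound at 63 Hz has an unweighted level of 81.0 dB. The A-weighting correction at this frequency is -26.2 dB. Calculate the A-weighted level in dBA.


Given values:
  SPL = 81.0 dB
  A-weighting at 63 Hz = -26.2 dB
Formula: L_A = SPL + A_weight
L_A = 81.0 + (-26.2)
L_A = 54.8

54.8 dBA


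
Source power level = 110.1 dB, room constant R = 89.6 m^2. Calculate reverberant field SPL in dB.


Given values:
  Lw = 110.1 dB, R = 89.6 m^2
Formula: SPL = Lw + 10 * log10(4 / R)
Compute 4 / R = 4 / 89.6 = 0.044643
Compute 10 * log10(0.044643) = -13.5025
SPL = 110.1 + (-13.5025) = 96.6

96.6 dB


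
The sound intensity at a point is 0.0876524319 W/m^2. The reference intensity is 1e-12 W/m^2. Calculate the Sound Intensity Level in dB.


Given values:
  I = 0.0876524319 W/m^2
  I_ref = 1e-12 W/m^2
Formula: SIL = 10 * log10(I / I_ref)
Compute ratio: I / I_ref = 87652431900
Compute log10: log10(87652431900) = 10.942764
Multiply: SIL = 10 * 10.942764 = 109.43

109.43 dB


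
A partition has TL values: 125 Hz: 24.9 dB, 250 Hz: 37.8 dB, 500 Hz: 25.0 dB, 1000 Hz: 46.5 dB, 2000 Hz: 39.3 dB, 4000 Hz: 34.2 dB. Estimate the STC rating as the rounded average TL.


Given TL values at each frequency:
  125 Hz: 24.9 dB
  250 Hz: 37.8 dB
  500 Hz: 25.0 dB
  1000 Hz: 46.5 dB
  2000 Hz: 39.3 dB
  4000 Hz: 34.2 dB
Formula: STC ~ round(average of TL values)
Sum = 24.9 + 37.8 + 25.0 + 46.5 + 39.3 + 34.2 = 207.7
Average = 207.7 / 6 = 34.62
Rounded: 35

35


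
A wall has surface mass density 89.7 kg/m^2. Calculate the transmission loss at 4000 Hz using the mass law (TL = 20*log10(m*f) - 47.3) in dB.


Given values:
  m = 89.7 kg/m^2, f = 4000 Hz
Formula: TL = 20 * log10(m * f) - 47.3
Compute m * f = 89.7 * 4000 = 358800.0
Compute log10(358800.0) = 5.554852
Compute 20 * 5.554852 = 111.097
TL = 111.097 - 47.3 = 63.8

63.8 dB


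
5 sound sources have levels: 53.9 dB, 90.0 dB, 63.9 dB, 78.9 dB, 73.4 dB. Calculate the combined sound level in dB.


Formula: L_total = 10 * log10( sum(10^(Li/10)) )
  Source 1: 10^(53.9/10) = 245470.8916
  Source 2: 10^(90.0/10) = 1000000000.0
  Source 3: 10^(63.9/10) = 2454708.9157
  Source 4: 10^(78.9/10) = 77624711.6629
  Source 5: 10^(73.4/10) = 21877616.2395
Sum of linear values = 1102202507.7097
L_total = 10 * log10(1102202507.7097) = 90.42

90.42 dB


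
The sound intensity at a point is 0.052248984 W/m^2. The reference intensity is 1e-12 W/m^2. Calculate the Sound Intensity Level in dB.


Given values:
  I = 0.052248984 W/m^2
  I_ref = 1e-12 W/m^2
Formula: SIL = 10 * log10(I / I_ref)
Compute ratio: I / I_ref = 52248984000
Compute log10: log10(52248984000) = 10.718078
Multiply: SIL = 10 * 10.718078 = 107.18

107.18 dB


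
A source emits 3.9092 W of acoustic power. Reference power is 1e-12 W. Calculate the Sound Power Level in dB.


Given values:
  W = 3.9092 W
  W_ref = 1e-12 W
Formula: SWL = 10 * log10(W / W_ref)
Compute ratio: W / W_ref = 3909200000000
Compute log10: log10(3909200000000) = 12.592088
Multiply: SWL = 10 * 12.592088 = 125.92

125.92 dB


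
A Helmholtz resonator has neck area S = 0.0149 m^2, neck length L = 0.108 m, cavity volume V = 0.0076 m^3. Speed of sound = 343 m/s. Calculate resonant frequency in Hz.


Given values:
  S = 0.0149 m^2, L = 0.108 m, V = 0.0076 m^3, c = 343 m/s
Formula: f = (c / (2*pi)) * sqrt(S / (V * L))
Compute V * L = 0.0076 * 0.108 = 0.0008208
Compute S / (V * L) = 0.0149 / 0.0008208 = 18.153
Compute sqrt(18.153) = 4.260634
Compute c / (2*pi) = 343 / 6.283185 = 54.590148
f = 54.590148 * 4.260634 = 232.59

232.59 Hz


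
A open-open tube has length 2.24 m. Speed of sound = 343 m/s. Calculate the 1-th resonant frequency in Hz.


Given values:
  Tube type: open-open, L = 2.24 m, c = 343 m/s, n = 1
Formula: f_n = n * c / (2 * L)
Compute 2 * L = 2 * 2.24 = 4.48
f = 1 * 343 / 4.48
f = 76.56

76.56 Hz


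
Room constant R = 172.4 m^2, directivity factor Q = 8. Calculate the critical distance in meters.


Given values:
  R = 172.4 m^2, Q = 8
Formula: d_c = 0.141 * sqrt(Q * R)
Compute Q * R = 8 * 172.4 = 1379.2
Compute sqrt(1379.2) = 37.1376
d_c = 0.141 * 37.1376 = 5.236

5.236 m


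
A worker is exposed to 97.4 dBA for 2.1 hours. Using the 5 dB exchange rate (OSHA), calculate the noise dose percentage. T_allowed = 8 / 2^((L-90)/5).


Given values:
  L = 97.4 dBA, T = 2.1 hours
Formula: T_allowed = 8 / 2^((L - 90) / 5)
Compute exponent: (97.4 - 90) / 5 = 1.48
Compute 2^(1.48) = 2.789487
T_allowed = 8 / 2.789487 = 2.867911 hours
Dose = (T / T_allowed) * 100
Dose = (2.1 / 2.867911) * 100 = 73.22

73.22 %


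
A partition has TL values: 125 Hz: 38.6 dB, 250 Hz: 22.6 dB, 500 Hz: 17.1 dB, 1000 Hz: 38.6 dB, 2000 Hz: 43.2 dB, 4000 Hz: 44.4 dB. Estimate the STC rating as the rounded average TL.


Given TL values at each frequency:
  125 Hz: 38.6 dB
  250 Hz: 22.6 dB
  500 Hz: 17.1 dB
  1000 Hz: 38.6 dB
  2000 Hz: 43.2 dB
  4000 Hz: 44.4 dB
Formula: STC ~ round(average of TL values)
Sum = 38.6 + 22.6 + 17.1 + 38.6 + 43.2 + 44.4 = 204.5
Average = 204.5 / 6 = 34.08
Rounded: 34

34


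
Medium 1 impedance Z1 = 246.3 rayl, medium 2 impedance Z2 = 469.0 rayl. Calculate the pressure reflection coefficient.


Given values:
  Z1 = 246.3 rayl, Z2 = 469.0 rayl
Formula: R = (Z2 - Z1) / (Z2 + Z1)
Numerator: Z2 - Z1 = 469.0 - 246.3 = 222.7
Denominator: Z2 + Z1 = 469.0 + 246.3 = 715.3
R = 222.7 / 715.3 = 0.3113

0.3113


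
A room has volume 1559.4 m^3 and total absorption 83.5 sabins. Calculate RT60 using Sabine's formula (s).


Given values:
  V = 1559.4 m^3
  A = 83.5 sabins
Formula: RT60 = 0.161 * V / A
Numerator: 0.161 * 1559.4 = 251.0634
RT60 = 251.0634 / 83.5 = 3.007

3.007 s


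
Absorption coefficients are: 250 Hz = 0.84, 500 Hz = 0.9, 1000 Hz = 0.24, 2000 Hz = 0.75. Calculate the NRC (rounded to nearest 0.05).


Given values:
  a_250 = 0.84, a_500 = 0.9
  a_1000 = 0.24, a_2000 = 0.75
Formula: NRC = (a250 + a500 + a1000 + a2000) / 4
Sum = 0.84 + 0.9 + 0.24 + 0.75 = 2.73
NRC = 2.73 / 4 = 0.6825
Rounded to nearest 0.05: 0.7

0.7


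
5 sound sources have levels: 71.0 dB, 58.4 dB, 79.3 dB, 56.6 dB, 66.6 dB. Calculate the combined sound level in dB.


Formula: L_total = 10 * log10( sum(10^(Li/10)) )
  Source 1: 10^(71.0/10) = 12589254.1179
  Source 2: 10^(58.4/10) = 691830.9709
  Source 3: 10^(79.3/10) = 85113803.8202
  Source 4: 10^(56.6/10) = 457088.1896
  Source 5: 10^(66.6/10) = 4570881.8961
Sum of linear values = 103422858.9947
L_total = 10 * log10(103422858.9947) = 80.15

80.15 dB


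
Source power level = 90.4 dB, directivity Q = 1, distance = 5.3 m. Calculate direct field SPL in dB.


Given values:
  Lw = 90.4 dB, Q = 1, r = 5.3 m
Formula: SPL = Lw + 10 * log10(Q / (4 * pi * r^2))
Compute 4 * pi * r^2 = 4 * pi * 5.3^2 = 352.9894
Compute Q / denom = 1 / 352.9894 = 0.00283295
Compute 10 * log10(0.00283295) = -25.4776
SPL = 90.4 + (-25.4776) = 64.92

64.92 dB


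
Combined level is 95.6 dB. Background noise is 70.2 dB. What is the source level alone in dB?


Given values:
  L_total = 95.6 dB, L_bg = 70.2 dB
Formula: L_source = 10 * log10(10^(L_total/10) - 10^(L_bg/10))
Convert to linear:
  10^(95.6/10) = 3630780547.701
  10^(70.2/10) = 10471285.4805
Difference: 3630780547.701 - 10471285.4805 = 3620309262.2205
L_source = 10 * log10(3620309262.2205) = 95.59

95.59 dB


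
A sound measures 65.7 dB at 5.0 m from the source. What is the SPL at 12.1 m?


Given values:
  SPL1 = 65.7 dB, r1 = 5.0 m, r2 = 12.1 m
Formula: SPL2 = SPL1 - 20 * log10(r2 / r1)
Compute ratio: r2 / r1 = 12.1 / 5.0 = 2.42
Compute log10: log10(2.42) = 0.383815
Compute drop: 20 * 0.383815 = 7.6763
SPL2 = 65.7 - 7.6763 = 58.02

58.02 dB


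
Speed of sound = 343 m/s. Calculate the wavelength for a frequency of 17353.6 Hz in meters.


Given values:
  c = 343 m/s, f = 17353.6 Hz
Formula: lambda = c / f
lambda = 343 / 17353.6
lambda = 0.0198

0.0198 m


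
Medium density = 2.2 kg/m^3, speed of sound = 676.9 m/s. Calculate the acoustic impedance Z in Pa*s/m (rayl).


Given values:
  rho = 2.2 kg/m^3
  c = 676.9 m/s
Formula: Z = rho * c
Z = 2.2 * 676.9
Z = 1489.18

1489.18 rayl


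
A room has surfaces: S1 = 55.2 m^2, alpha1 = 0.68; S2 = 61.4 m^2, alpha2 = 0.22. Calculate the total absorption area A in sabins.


Given surfaces:
  Surface 1: 55.2 * 0.68 = 37.536
  Surface 2: 61.4 * 0.22 = 13.508
Formula: A = sum(Si * alpha_i)
A = 37.536 + 13.508
A = 51.04

51.04 sabins


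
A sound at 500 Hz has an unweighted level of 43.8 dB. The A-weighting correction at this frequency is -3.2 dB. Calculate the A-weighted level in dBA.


Given values:
  SPL = 43.8 dB
  A-weighting at 500 Hz = -3.2 dB
Formula: L_A = SPL + A_weight
L_A = 43.8 + (-3.2)
L_A = 40.6

40.6 dBA


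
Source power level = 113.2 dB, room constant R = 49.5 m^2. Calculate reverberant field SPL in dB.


Given values:
  Lw = 113.2 dB, R = 49.5 m^2
Formula: SPL = Lw + 10 * log10(4 / R)
Compute 4 / R = 4 / 49.5 = 0.080808
Compute 10 * log10(0.080808) = -10.9255
SPL = 113.2 + (-10.9255) = 102.27

102.27 dB


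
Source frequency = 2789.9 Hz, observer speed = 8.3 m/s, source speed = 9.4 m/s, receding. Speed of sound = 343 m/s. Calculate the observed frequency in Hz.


Given values:
  f_s = 2789.9 Hz, v_o = 8.3 m/s, v_s = 9.4 m/s
  Direction: receding
Formula: f_o = f_s * (c - v_o) / (c + v_s)
Numerator: c - v_o = 343 - 8.3 = 334.7
Denominator: c + v_s = 343 + 9.4 = 352.4
f_o = 2789.9 * 334.7 / 352.4 = 2649.77

2649.77 Hz


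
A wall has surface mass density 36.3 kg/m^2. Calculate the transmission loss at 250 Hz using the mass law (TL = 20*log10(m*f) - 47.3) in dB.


Given values:
  m = 36.3 kg/m^2, f = 250 Hz
Formula: TL = 20 * log10(m * f) - 47.3
Compute m * f = 36.3 * 250 = 9075.0
Compute log10(9075.0) = 3.957847
Compute 20 * 3.957847 = 79.1569
TL = 79.1569 - 47.3 = 31.86

31.86 dB


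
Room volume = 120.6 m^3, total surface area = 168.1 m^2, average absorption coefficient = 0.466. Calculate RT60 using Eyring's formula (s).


Given values:
  V = 120.6 m^3, S = 168.1 m^2, alpha = 0.466
Formula: RT60 = 0.161 * V / (-S * ln(1 - alpha))
Compute ln(1 - 0.466) = ln(0.534) = -0.627359
Denominator: -168.1 * -0.627359 = 105.459
Numerator: 0.161 * 120.6 = 19.4166
RT60 = 19.4166 / 105.459 = 0.184

0.184 s


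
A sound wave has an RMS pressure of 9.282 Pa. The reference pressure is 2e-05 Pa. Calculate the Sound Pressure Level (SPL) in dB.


Given values:
  p = 9.282 Pa
  p_ref = 2e-05 Pa
Formula: SPL = 20 * log10(p / p_ref)
Compute ratio: p / p_ref = 9.282 / 2e-05 = 464100
Compute log10: log10(464100) = 5.666612
Multiply: SPL = 20 * 5.666612 = 113.33

113.33 dB


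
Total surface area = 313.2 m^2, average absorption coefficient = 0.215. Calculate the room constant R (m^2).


Given values:
  S = 313.2 m^2, alpha = 0.215
Formula: R = S * alpha / (1 - alpha)
Numerator: 313.2 * 0.215 = 67.338
Denominator: 1 - 0.215 = 0.785
R = 67.338 / 0.785 = 85.78

85.78 m^2


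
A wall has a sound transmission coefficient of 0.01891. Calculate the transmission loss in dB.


Given values:
  tau = 0.01891
Formula: TL = 10 * log10(1 / tau)
Compute 1 / tau = 1 / 0.01891 = 52.8821
Compute log10(52.8821) = 1.723309
TL = 10 * 1.723309 = 17.23

17.23 dB


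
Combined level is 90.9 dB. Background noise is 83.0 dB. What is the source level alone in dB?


Given values:
  L_total = 90.9 dB, L_bg = 83.0 dB
Formula: L_source = 10 * log10(10^(L_total/10) - 10^(L_bg/10))
Convert to linear:
  10^(90.9/10) = 1230268770.8124
  10^(83.0/10) = 199526231.4969
Difference: 1230268770.8124 - 199526231.4969 = 1030742539.3155
L_source = 10 * log10(1030742539.3155) = 90.13

90.13 dB


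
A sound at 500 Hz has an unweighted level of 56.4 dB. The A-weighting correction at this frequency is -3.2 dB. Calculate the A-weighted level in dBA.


Given values:
  SPL = 56.4 dB
  A-weighting at 500 Hz = -3.2 dB
Formula: L_A = SPL + A_weight
L_A = 56.4 + (-3.2)
L_A = 53.2

53.2 dBA


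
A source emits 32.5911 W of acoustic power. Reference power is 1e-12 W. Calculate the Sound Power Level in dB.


Given values:
  W = 32.5911 W
  W_ref = 1e-12 W
Formula: SWL = 10 * log10(W / W_ref)
Compute ratio: W / W_ref = 32591100000000
Compute log10: log10(32591100000000) = 13.513099
Multiply: SWL = 10 * 13.513099 = 135.13

135.13 dB


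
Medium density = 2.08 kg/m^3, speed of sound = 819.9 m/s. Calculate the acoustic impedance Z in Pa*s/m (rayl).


Given values:
  rho = 2.08 kg/m^3
  c = 819.9 m/s
Formula: Z = rho * c
Z = 2.08 * 819.9
Z = 1705.39

1705.39 rayl


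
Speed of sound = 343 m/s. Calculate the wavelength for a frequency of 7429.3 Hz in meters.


Given values:
  c = 343 m/s, f = 7429.3 Hz
Formula: lambda = c / f
lambda = 343 / 7429.3
lambda = 0.0462

0.0462 m


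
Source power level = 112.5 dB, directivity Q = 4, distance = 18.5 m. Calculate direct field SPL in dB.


Given values:
  Lw = 112.5 dB, Q = 4, r = 18.5 m
Formula: SPL = Lw + 10 * log10(Q / (4 * pi * r^2))
Compute 4 * pi * r^2 = 4 * pi * 18.5^2 = 4300.8403
Compute Q / denom = 4 / 4300.8403 = 0.00093005
Compute 10 * log10(0.00093005) = -30.3149
SPL = 112.5 + (-30.3149) = 82.19

82.19 dB


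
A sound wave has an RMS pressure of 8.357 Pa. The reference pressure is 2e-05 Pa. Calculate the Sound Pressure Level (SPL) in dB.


Given values:
  p = 8.357 Pa
  p_ref = 2e-05 Pa
Formula: SPL = 20 * log10(p / p_ref)
Compute ratio: p / p_ref = 8.357 / 2e-05 = 417850
Compute log10: log10(417850) = 5.62102
Multiply: SPL = 20 * 5.62102 = 112.42

112.42 dB


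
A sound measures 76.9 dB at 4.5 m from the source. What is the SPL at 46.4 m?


Given values:
  SPL1 = 76.9 dB, r1 = 4.5 m, r2 = 46.4 m
Formula: SPL2 = SPL1 - 20 * log10(r2 / r1)
Compute ratio: r2 / r1 = 46.4 / 4.5 = 10.3111
Compute log10: log10(10.3111) = 1.013305
Compute drop: 20 * 1.013305 = 20.2661
SPL2 = 76.9 - 20.2661 = 56.63

56.63 dB


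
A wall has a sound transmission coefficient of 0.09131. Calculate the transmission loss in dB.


Given values:
  tau = 0.09131
Formula: TL = 10 * log10(1 / tau)
Compute 1 / tau = 1 / 0.09131 = 10.9517
Compute log10(10.9517) = 1.039482
TL = 10 * 1.039482 = 10.39

10.39 dB


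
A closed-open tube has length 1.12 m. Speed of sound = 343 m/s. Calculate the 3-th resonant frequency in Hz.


Given values:
  Tube type: closed-open, L = 1.12 m, c = 343 m/s, n = 3
Formula: f_n = (2n - 1) * c / (4 * L)
Compute 2n - 1 = 2*3 - 1 = 5
Compute 4 * L = 4 * 1.12 = 4.48
f = 5 * 343 / 4.48
f = 382.81

382.81 Hz


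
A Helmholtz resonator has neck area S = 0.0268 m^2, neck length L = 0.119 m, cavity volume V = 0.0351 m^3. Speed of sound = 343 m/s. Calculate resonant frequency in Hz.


Given values:
  S = 0.0268 m^2, L = 0.119 m, V = 0.0351 m^3, c = 343 m/s
Formula: f = (c / (2*pi)) * sqrt(S / (V * L))
Compute V * L = 0.0351 * 0.119 = 0.0041769
Compute S / (V * L) = 0.0268 / 0.0041769 = 6.4162
Compute sqrt(6.4162) = 2.533022
Compute c / (2*pi) = 343 / 6.283185 = 54.590148
f = 54.590148 * 2.533022 = 138.28

138.28 Hz


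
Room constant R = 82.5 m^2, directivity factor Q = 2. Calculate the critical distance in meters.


Given values:
  R = 82.5 m^2, Q = 2
Formula: d_c = 0.141 * sqrt(Q * R)
Compute Q * R = 2 * 82.5 = 165.0
Compute sqrt(165.0) = 12.8452
d_c = 0.141 * 12.8452 = 1.811

1.811 m


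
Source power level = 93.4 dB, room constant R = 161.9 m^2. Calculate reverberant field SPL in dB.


Given values:
  Lw = 93.4 dB, R = 161.9 m^2
Formula: SPL = Lw + 10 * log10(4 / R)
Compute 4 / R = 4 / 161.9 = 0.024707
Compute 10 * log10(0.024707) = -16.0718
SPL = 93.4 + (-16.0718) = 77.33

77.33 dB


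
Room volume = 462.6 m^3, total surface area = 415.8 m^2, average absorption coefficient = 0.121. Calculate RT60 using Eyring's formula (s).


Given values:
  V = 462.6 m^3, S = 415.8 m^2, alpha = 0.121
Formula: RT60 = 0.161 * V / (-S * ln(1 - alpha))
Compute ln(1 - 0.121) = ln(0.879) = -0.12897
Denominator: -415.8 * -0.12897 = 53.6257
Numerator: 0.161 * 462.6 = 74.4786
RT60 = 74.4786 / 53.6257 = 1.389

1.389 s


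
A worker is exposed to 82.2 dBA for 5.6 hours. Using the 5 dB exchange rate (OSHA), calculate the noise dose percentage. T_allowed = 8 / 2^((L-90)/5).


Given values:
  L = 82.2 dBA, T = 5.6 hours
Formula: T_allowed = 8 / 2^((L - 90) / 5)
Compute exponent: (82.2 - 90) / 5 = -1.56
Compute 2^(-1.56) = 0.339151
T_allowed = 8 / 0.339151 = 23.588313 hours
Dose = (T / T_allowed) * 100
Dose = (5.6 / 23.588313) * 100 = 23.74

23.74 %


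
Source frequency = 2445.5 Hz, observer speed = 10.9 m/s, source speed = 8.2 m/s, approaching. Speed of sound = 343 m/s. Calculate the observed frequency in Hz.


Given values:
  f_s = 2445.5 Hz, v_o = 10.9 m/s, v_s = 8.2 m/s
  Direction: approaching
Formula: f_o = f_s * (c + v_o) / (c - v_s)
Numerator: c + v_o = 343 + 10.9 = 353.9
Denominator: c - v_s = 343 - 8.2 = 334.8
f_o = 2445.5 * 353.9 / 334.8 = 2585.01

2585.01 Hz


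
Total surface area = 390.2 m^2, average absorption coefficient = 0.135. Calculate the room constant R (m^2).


Given values:
  S = 390.2 m^2, alpha = 0.135
Formula: R = S * alpha / (1 - alpha)
Numerator: 390.2 * 0.135 = 52.677
Denominator: 1 - 0.135 = 0.865
R = 52.677 / 0.865 = 60.9

60.9 m^2


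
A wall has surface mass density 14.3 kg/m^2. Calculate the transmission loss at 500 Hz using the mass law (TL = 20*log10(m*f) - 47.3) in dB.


Given values:
  m = 14.3 kg/m^2, f = 500 Hz
Formula: TL = 20 * log10(m * f) - 47.3
Compute m * f = 14.3 * 500 = 7150.0
Compute log10(7150.0) = 3.854306
Compute 20 * 3.854306 = 77.0861
TL = 77.0861 - 47.3 = 29.79

29.79 dB


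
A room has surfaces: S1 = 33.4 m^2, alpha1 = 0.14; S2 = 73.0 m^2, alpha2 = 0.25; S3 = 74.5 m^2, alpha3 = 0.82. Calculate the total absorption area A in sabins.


Given surfaces:
  Surface 1: 33.4 * 0.14 = 4.676
  Surface 2: 73.0 * 0.25 = 18.25
  Surface 3: 74.5 * 0.82 = 61.09
Formula: A = sum(Si * alpha_i)
A = 4.676 + 18.25 + 61.09
A = 84.02

84.02 sabins


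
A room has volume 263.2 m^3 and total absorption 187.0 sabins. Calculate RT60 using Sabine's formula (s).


Given values:
  V = 263.2 m^3
  A = 187.0 sabins
Formula: RT60 = 0.161 * V / A
Numerator: 0.161 * 263.2 = 42.3752
RT60 = 42.3752 / 187.0 = 0.227

0.227 s


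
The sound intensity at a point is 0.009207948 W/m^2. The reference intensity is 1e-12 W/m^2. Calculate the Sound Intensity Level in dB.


Given values:
  I = 0.009207948 W/m^2
  I_ref = 1e-12 W/m^2
Formula: SIL = 10 * log10(I / I_ref)
Compute ratio: I / I_ref = 9207948000
Compute log10: log10(9207948000) = 9.964163
Multiply: SIL = 10 * 9.964163 = 99.64

99.64 dB


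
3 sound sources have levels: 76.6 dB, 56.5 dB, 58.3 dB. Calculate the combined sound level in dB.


Formula: L_total = 10 * log10( sum(10^(Li/10)) )
  Source 1: 10^(76.6/10) = 45708818.9615
  Source 2: 10^(56.5/10) = 446683.5922
  Source 3: 10^(58.3/10) = 676082.9754
Sum of linear values = 46831585.5291
L_total = 10 * log10(46831585.5291) = 76.71

76.71 dB


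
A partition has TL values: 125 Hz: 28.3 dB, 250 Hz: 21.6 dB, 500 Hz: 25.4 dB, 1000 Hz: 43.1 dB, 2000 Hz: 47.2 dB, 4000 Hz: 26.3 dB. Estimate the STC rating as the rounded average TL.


Given TL values at each frequency:
  125 Hz: 28.3 dB
  250 Hz: 21.6 dB
  500 Hz: 25.4 dB
  1000 Hz: 43.1 dB
  2000 Hz: 47.2 dB
  4000 Hz: 26.3 dB
Formula: STC ~ round(average of TL values)
Sum = 28.3 + 21.6 + 25.4 + 43.1 + 47.2 + 26.3 = 191.9
Average = 191.9 / 6 = 31.98
Rounded: 32

32


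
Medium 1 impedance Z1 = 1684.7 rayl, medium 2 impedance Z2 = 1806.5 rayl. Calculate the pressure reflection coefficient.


Given values:
  Z1 = 1684.7 rayl, Z2 = 1806.5 rayl
Formula: R = (Z2 - Z1) / (Z2 + Z1)
Numerator: Z2 - Z1 = 1806.5 - 1684.7 = 121.8
Denominator: Z2 + Z1 = 1806.5 + 1684.7 = 3491.2
R = 121.8 / 3491.2 = 0.0349

0.0349


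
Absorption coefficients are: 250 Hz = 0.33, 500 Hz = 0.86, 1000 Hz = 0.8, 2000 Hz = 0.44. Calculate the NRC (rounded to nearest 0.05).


Given values:
  a_250 = 0.33, a_500 = 0.86
  a_1000 = 0.8, a_2000 = 0.44
Formula: NRC = (a250 + a500 + a1000 + a2000) / 4
Sum = 0.33 + 0.86 + 0.8 + 0.44 = 2.43
NRC = 2.43 / 4 = 0.6075
Rounded to nearest 0.05: 0.6

0.6


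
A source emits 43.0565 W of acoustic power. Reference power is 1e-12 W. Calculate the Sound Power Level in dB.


Given values:
  W = 43.0565 W
  W_ref = 1e-12 W
Formula: SWL = 10 * log10(W / W_ref)
Compute ratio: W / W_ref = 43056500000000
Compute log10: log10(43056500000000) = 13.634039
Multiply: SWL = 10 * 13.634039 = 136.34

136.34 dB


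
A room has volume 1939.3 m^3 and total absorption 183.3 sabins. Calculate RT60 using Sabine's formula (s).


Given values:
  V = 1939.3 m^3
  A = 183.3 sabins
Formula: RT60 = 0.161 * V / A
Numerator: 0.161 * 1939.3 = 312.2273
RT60 = 312.2273 / 183.3 = 1.703

1.703 s


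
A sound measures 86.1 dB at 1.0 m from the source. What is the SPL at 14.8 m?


Given values:
  SPL1 = 86.1 dB, r1 = 1.0 m, r2 = 14.8 m
Formula: SPL2 = SPL1 - 20 * log10(r2 / r1)
Compute ratio: r2 / r1 = 14.8 / 1.0 = 14.8
Compute log10: log10(14.8) = 1.170262
Compute drop: 20 * 1.170262 = 23.4052
SPL2 = 86.1 - 23.4052 = 62.69

62.69 dB


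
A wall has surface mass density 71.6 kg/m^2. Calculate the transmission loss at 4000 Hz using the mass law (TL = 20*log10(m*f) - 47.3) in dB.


Given values:
  m = 71.6 kg/m^2, f = 4000 Hz
Formula: TL = 20 * log10(m * f) - 47.3
Compute m * f = 71.6 * 4000 = 286400.0
Compute log10(286400.0) = 5.456973
Compute 20 * 5.456973 = 109.1395
TL = 109.1395 - 47.3 = 61.84

61.84 dB


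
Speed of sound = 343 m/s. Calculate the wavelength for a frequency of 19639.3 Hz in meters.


Given values:
  c = 343 m/s, f = 19639.3 Hz
Formula: lambda = c / f
lambda = 343 / 19639.3
lambda = 0.0175

0.0175 m


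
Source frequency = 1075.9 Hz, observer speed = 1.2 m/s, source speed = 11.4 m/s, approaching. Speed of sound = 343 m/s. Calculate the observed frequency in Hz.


Given values:
  f_s = 1075.9 Hz, v_o = 1.2 m/s, v_s = 11.4 m/s
  Direction: approaching
Formula: f_o = f_s * (c + v_o) / (c - v_s)
Numerator: c + v_o = 343 + 1.2 = 344.2
Denominator: c - v_s = 343 - 11.4 = 331.6
f_o = 1075.9 * 344.2 / 331.6 = 1116.78

1116.78 Hz


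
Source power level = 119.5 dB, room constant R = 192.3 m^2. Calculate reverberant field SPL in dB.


Given values:
  Lw = 119.5 dB, R = 192.3 m^2
Formula: SPL = Lw + 10 * log10(4 / R)
Compute 4 / R = 4 / 192.3 = 0.020801
Compute 10 * log10(0.020801) = -16.8192
SPL = 119.5 + (-16.8192) = 102.68

102.68 dB


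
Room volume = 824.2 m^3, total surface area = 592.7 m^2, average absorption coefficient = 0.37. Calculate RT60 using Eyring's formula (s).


Given values:
  V = 824.2 m^3, S = 592.7 m^2, alpha = 0.37
Formula: RT60 = 0.161 * V / (-S * ln(1 - alpha))
Compute ln(1 - 0.37) = ln(0.63) = -0.462035
Denominator: -592.7 * -0.462035 = 273.8481
Numerator: 0.161 * 824.2 = 132.6962
RT60 = 132.6962 / 273.8481 = 0.485

0.485 s


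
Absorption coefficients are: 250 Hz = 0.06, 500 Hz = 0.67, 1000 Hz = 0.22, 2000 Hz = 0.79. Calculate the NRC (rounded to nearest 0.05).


Given values:
  a_250 = 0.06, a_500 = 0.67
  a_1000 = 0.22, a_2000 = 0.79
Formula: NRC = (a250 + a500 + a1000 + a2000) / 4
Sum = 0.06 + 0.67 + 0.22 + 0.79 = 1.74
NRC = 1.74 / 4 = 0.435
Rounded to nearest 0.05: 0.45

0.45


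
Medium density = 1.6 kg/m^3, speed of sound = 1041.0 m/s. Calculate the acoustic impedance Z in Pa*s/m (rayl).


Given values:
  rho = 1.6 kg/m^3
  c = 1041.0 m/s
Formula: Z = rho * c
Z = 1.6 * 1041.0
Z = 1665.6

1665.6 rayl


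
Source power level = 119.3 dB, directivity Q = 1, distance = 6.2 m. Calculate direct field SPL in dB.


Given values:
  Lw = 119.3 dB, Q = 1, r = 6.2 m
Formula: SPL = Lw + 10 * log10(Q / (4 * pi * r^2))
Compute 4 * pi * r^2 = 4 * pi * 6.2^2 = 483.0513
Compute Q / denom = 1 / 483.0513 = 0.00207017
Compute 10 * log10(0.00207017) = -26.8399
SPL = 119.3 + (-26.8399) = 92.46

92.46 dB


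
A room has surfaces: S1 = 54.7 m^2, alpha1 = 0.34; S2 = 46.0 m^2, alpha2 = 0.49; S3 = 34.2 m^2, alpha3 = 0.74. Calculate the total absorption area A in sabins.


Given surfaces:
  Surface 1: 54.7 * 0.34 = 18.598
  Surface 2: 46.0 * 0.49 = 22.54
  Surface 3: 34.2 * 0.74 = 25.308
Formula: A = sum(Si * alpha_i)
A = 18.598 + 22.54 + 25.308
A = 66.45

66.45 sabins


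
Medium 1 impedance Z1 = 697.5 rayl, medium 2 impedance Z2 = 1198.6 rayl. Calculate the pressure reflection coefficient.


Given values:
  Z1 = 697.5 rayl, Z2 = 1198.6 rayl
Formula: R = (Z2 - Z1) / (Z2 + Z1)
Numerator: Z2 - Z1 = 1198.6 - 697.5 = 501.1
Denominator: Z2 + Z1 = 1198.6 + 697.5 = 1896.1
R = 501.1 / 1896.1 = 0.2643

0.2643


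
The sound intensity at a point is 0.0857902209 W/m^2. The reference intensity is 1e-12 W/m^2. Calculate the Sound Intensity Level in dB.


Given values:
  I = 0.0857902209 W/m^2
  I_ref = 1e-12 W/m^2
Formula: SIL = 10 * log10(I / I_ref)
Compute ratio: I / I_ref = 85790220900
Compute log10: log10(85790220900) = 10.933438
Multiply: SIL = 10 * 10.933438 = 109.33

109.33 dB


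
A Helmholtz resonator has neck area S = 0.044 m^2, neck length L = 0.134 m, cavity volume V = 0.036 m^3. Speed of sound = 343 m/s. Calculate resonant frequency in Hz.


Given values:
  S = 0.044 m^2, L = 0.134 m, V = 0.036 m^3, c = 343 m/s
Formula: f = (c / (2*pi)) * sqrt(S / (V * L))
Compute V * L = 0.036 * 0.134 = 0.004824
Compute S / (V * L) = 0.044 / 0.004824 = 9.1211
Compute sqrt(9.1211) = 3.020116
Compute c / (2*pi) = 343 / 6.283185 = 54.590148
f = 54.590148 * 3.020116 = 164.87

164.87 Hz


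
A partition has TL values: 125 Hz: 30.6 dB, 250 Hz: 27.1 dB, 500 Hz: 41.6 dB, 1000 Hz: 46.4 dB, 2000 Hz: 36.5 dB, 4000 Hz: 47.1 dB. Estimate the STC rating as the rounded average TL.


Given TL values at each frequency:
  125 Hz: 30.6 dB
  250 Hz: 27.1 dB
  500 Hz: 41.6 dB
  1000 Hz: 46.4 dB
  2000 Hz: 36.5 dB
  4000 Hz: 47.1 dB
Formula: STC ~ round(average of TL values)
Sum = 30.6 + 27.1 + 41.6 + 46.4 + 36.5 + 47.1 = 229.3
Average = 229.3 / 6 = 38.22
Rounded: 38

38


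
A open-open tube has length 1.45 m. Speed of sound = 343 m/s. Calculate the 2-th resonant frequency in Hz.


Given values:
  Tube type: open-open, L = 1.45 m, c = 343 m/s, n = 2
Formula: f_n = n * c / (2 * L)
Compute 2 * L = 2 * 1.45 = 2.9
f = 2 * 343 / 2.9
f = 236.55

236.55 Hz


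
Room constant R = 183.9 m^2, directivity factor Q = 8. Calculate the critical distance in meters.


Given values:
  R = 183.9 m^2, Q = 8
Formula: d_c = 0.141 * sqrt(Q * R)
Compute Q * R = 8 * 183.9 = 1471.2
Compute sqrt(1471.2) = 38.3562
d_c = 0.141 * 38.3562 = 5.408

5.408 m


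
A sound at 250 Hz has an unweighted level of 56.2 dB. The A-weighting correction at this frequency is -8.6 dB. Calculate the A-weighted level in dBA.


Given values:
  SPL = 56.2 dB
  A-weighting at 250 Hz = -8.6 dB
Formula: L_A = SPL + A_weight
L_A = 56.2 + (-8.6)
L_A = 47.6

47.6 dBA


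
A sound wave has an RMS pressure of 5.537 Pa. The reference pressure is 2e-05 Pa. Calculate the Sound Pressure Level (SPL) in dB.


Given values:
  p = 5.537 Pa
  p_ref = 2e-05 Pa
Formula: SPL = 20 * log10(p / p_ref)
Compute ratio: p / p_ref = 5.537 / 2e-05 = 276850
Compute log10: log10(276850) = 5.442245
Multiply: SPL = 20 * 5.442245 = 108.84

108.84 dB


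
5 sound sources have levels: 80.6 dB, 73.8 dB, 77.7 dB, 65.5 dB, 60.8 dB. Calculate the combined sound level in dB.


Formula: L_total = 10 * log10( sum(10^(Li/10)) )
  Source 1: 10^(80.6/10) = 114815362.1497
  Source 2: 10^(73.8/10) = 23988329.1902
  Source 3: 10^(77.7/10) = 58884365.5356
  Source 4: 10^(65.5/10) = 3548133.8923
  Source 5: 10^(60.8/10) = 1202264.4346
Sum of linear values = 202438455.2024
L_total = 10 * log10(202438455.2024) = 83.06

83.06 dB


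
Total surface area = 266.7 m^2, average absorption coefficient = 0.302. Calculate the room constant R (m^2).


Given values:
  S = 266.7 m^2, alpha = 0.302
Formula: R = S * alpha / (1 - alpha)
Numerator: 266.7 * 0.302 = 80.5434
Denominator: 1 - 0.302 = 0.698
R = 80.5434 / 0.698 = 115.39

115.39 m^2


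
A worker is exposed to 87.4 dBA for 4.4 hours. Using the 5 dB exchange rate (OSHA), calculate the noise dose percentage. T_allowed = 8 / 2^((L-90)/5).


Given values:
  L = 87.4 dBA, T = 4.4 hours
Formula: T_allowed = 8 / 2^((L - 90) / 5)
Compute exponent: (87.4 - 90) / 5 = -0.52
Compute 2^(-0.52) = 0.697372
T_allowed = 8 / 0.697372 = 11.471639 hours
Dose = (T / T_allowed) * 100
Dose = (4.4 / 11.471639) * 100 = 38.36

38.36 %


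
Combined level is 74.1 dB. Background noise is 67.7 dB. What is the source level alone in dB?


Given values:
  L_total = 74.1 dB, L_bg = 67.7 dB
Formula: L_source = 10 * log10(10^(L_total/10) - 10^(L_bg/10))
Convert to linear:
  10^(74.1/10) = 25703957.8277
  10^(67.7/10) = 5888436.5536
Difference: 25703957.8277 - 5888436.5536 = 19815521.2741
L_source = 10 * log10(19815521.2741) = 72.97

72.97 dB


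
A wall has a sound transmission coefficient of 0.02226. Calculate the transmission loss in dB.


Given values:
  tau = 0.02226
Formula: TL = 10 * log10(1 / tau)
Compute 1 / tau = 1 / 0.02226 = 44.9236
Compute log10(44.9236) = 1.652475
TL = 10 * 1.652475 = 16.52

16.52 dB


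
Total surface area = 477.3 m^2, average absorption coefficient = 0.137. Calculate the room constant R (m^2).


Given values:
  S = 477.3 m^2, alpha = 0.137
Formula: R = S * alpha / (1 - alpha)
Numerator: 477.3 * 0.137 = 65.3901
Denominator: 1 - 0.137 = 0.863
R = 65.3901 / 0.863 = 75.77

75.77 m^2
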